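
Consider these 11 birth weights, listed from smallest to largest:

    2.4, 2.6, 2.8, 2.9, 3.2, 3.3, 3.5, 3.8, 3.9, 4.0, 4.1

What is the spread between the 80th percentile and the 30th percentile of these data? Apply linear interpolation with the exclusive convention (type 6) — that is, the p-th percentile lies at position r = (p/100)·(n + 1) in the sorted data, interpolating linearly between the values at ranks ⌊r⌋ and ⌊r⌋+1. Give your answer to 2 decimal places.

n = 11.
P30: r = 3.6; ranks 3–4 are 2.8, 2.9; interpolating gives 2.86.
P80: r = 9.6; ranks 9–10 are 3.9, 4.0; interpolating gives 3.96.
Difference: 3.96 − 2.86 = 1.1.

1.10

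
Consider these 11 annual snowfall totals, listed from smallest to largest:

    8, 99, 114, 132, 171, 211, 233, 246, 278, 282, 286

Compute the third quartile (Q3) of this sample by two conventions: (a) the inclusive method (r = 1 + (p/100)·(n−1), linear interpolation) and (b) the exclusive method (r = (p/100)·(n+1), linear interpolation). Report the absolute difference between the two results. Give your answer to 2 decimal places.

n = 11.
(a) r = 8.5; between ranks 8 (246) and 9 (278): 262.
(b) r = 9 → value at rank 9 = 278.
|262 − 278| = 16.

16.00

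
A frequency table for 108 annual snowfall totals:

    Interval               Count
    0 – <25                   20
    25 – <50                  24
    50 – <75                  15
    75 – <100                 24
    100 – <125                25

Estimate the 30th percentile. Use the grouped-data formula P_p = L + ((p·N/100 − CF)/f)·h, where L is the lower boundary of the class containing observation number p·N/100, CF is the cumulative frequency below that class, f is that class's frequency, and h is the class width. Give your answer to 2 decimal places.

37.92

N = 108; target position k = 30/100 · 108 = 32.4.
Cumulative frequencies: 20, 44, 59, 83, 108.
Observation 32.4 falls in the class 25 – <50.
L = 25, CF = 20, f = 24, h = 25.
P30 = 25 + ((32.4 − 20)/24)·25 = 25 + 12.9167 = 37.9167.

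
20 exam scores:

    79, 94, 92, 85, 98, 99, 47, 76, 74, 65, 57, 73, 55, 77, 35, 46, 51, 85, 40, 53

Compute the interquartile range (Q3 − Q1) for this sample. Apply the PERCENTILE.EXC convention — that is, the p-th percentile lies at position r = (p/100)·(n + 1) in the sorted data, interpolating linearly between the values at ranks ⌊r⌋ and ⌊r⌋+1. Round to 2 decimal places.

Sorted: 35, 40, 46, 47, 51, 53, 55, 57, 65, 73, 74, 76, 77, 79, 85, 85, 92, 94, 98, 99.
n = 20.
P25: r = 5.25; ranks 5–6 are 51, 53; interpolating gives 51.5.
P75: r = 15.75; ranks 15–16 are 85, 85; interpolating gives 85.
Difference: 85 − 51.5 = 33.5.

33.50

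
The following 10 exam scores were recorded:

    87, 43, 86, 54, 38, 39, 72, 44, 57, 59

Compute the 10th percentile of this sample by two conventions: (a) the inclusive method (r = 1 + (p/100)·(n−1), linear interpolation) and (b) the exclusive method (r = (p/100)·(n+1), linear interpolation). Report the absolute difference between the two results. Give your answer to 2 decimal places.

0.80

Sorted: 38, 39, 43, 44, 54, 57, 59, 72, 86, 87.
n = 10.
(a) r = 1.9; between ranks 1 (38) and 2 (39): 38.9.
(b) r = 1.1; between ranks 1 (38) and 2 (39): 38.1.
|38.9 − 38.1| = 0.8.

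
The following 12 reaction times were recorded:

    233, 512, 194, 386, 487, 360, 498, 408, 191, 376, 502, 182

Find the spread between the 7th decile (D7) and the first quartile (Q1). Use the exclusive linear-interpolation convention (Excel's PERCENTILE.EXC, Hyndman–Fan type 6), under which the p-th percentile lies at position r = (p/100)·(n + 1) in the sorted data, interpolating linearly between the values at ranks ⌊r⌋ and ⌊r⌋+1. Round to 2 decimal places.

284.35

Sorted: 182, 191, 194, 233, 360, 376, 386, 408, 487, 498, 502, 512.
n = 12.
P25: r = 3.25; ranks 3–4 are 194, 233; interpolating gives 203.75.
P70: r = 9.1; ranks 9–10 are 487, 498; interpolating gives 488.1.
Difference: 488.1 − 203.75 = 284.35.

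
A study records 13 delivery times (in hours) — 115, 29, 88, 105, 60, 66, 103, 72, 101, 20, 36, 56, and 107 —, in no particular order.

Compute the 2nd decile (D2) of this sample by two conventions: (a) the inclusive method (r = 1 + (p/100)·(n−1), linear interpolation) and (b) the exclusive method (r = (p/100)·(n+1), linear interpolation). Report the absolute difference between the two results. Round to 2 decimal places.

9.40

Sorted: 20, 29, 36, 56, 60, 66, 72, 88, 101, 103, 105, 107, 115.
n = 13.
(a) r = 3.4; between ranks 3 (36) and 4 (56): 44.
(b) r = 2.8; between ranks 2 (29) and 3 (36): 34.6.
|44 − 34.6| = 9.4.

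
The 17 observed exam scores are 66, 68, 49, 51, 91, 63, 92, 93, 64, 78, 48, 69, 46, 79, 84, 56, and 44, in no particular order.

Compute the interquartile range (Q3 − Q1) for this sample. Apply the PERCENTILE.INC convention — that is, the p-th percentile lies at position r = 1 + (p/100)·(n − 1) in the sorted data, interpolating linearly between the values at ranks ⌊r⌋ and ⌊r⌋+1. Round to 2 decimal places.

Sorted: 44, 46, 48, 49, 51, 56, 63, 64, 66, 68, 69, 78, 79, 84, 91, 92, 93.
n = 17.
P25: r = 5 (integer) → 51.
P75: r = 13 (integer) → 79.
Difference: 79 − 51 = 28.

28.00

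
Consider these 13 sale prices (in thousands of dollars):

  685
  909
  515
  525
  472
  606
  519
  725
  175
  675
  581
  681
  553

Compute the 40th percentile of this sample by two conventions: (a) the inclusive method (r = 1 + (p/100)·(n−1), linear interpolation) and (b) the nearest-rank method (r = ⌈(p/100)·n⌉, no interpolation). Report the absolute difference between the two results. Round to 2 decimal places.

Sorted: 175, 472, 515, 519, 525, 553, 581, 606, 675, 681, 685, 725, 909.
n = 13.
(a) r = 5.8; between ranks 5 (525) and 6 (553): 547.4.
(b) the nearest-rank method: rank 6 → 553.
|547.4 − 553| = 5.6.

5.60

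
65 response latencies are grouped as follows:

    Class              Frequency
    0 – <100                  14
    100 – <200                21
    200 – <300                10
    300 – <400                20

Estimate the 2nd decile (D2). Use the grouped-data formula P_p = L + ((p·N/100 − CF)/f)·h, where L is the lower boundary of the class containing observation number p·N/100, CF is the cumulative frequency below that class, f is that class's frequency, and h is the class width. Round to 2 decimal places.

92.86

N = 65; target position k = 20/100 · 65 = 13.
Cumulative frequencies: 14, 35, 45, 65.
Observation 13 falls in the class 0 – <100.
L = 0, CF = 0, f = 14, h = 100.
P20 = 0 + ((13 − 0)/14)·100 = 0 + 92.8571 = 92.8571.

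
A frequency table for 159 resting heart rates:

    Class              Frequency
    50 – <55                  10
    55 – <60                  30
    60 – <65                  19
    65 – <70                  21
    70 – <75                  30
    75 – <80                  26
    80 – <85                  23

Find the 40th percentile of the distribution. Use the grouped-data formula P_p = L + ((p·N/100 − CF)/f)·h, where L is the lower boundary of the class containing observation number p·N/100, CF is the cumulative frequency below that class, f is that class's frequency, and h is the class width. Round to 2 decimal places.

66.10

N = 159; target position k = 40/100 · 159 = 63.6.
Cumulative frequencies: 10, 40, 59, 80, 110, 136, 159.
Observation 63.6 falls in the class 65 – <70.
L = 65, CF = 59, f = 21, h = 5.
P40 = 65 + ((63.6 − 59)/21)·5 = 65 + 1.09524 = 66.0952.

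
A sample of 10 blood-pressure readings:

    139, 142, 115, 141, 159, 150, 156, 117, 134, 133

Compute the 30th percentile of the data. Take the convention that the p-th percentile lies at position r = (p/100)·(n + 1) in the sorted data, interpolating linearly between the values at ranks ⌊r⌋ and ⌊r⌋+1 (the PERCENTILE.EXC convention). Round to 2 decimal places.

Sorted: 115, 117, 133, 134, 139, 141, 142, 150, 156, 159.
n = 10.
r = (30/100)·(10 + 1) = 3.3.
Rank 3 is 133 and rank 4 is 134.
Interpolate: 133 + 0.3·(134 − 133) = 133 + 0.3·1 = 133.3.

133.30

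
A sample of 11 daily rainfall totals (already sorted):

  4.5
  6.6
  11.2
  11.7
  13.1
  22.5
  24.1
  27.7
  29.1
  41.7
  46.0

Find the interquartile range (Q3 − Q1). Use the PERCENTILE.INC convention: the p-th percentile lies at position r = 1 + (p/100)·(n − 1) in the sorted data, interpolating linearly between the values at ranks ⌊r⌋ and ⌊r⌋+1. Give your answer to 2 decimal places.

16.95

n = 11.
P25: r = 3.5; ranks 3–4 are 11.2, 11.7; interpolating gives 11.45.
P75: r = 8.5; ranks 8–9 are 27.7, 29.1; interpolating gives 28.4.
Difference: 28.4 − 11.45 = 16.95.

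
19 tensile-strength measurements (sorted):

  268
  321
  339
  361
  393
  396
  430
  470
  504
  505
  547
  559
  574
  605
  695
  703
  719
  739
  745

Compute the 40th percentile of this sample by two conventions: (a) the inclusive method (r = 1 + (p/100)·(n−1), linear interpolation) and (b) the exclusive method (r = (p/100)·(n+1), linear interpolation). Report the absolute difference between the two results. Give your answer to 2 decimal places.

n = 19.
(a) r = 8.2; between ranks 8 (470) and 9 (504): 476.8.
(b) r = 8 → value at rank 8 = 470.
|476.8 − 470| = 6.8.

6.80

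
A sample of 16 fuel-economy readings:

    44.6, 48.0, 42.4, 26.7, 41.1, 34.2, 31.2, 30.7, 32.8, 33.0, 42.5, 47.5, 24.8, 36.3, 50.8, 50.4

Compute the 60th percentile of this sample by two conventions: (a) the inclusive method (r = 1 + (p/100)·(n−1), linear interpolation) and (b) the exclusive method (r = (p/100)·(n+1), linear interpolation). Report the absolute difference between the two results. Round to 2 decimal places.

0.02

Sorted: 24.8, 26.7, 30.7, 31.2, 32.8, 33.0, 34.2, 36.3, 41.1, 42.4, 42.5, 44.6, 47.5, 48.0, 50.4, 50.8.
n = 16.
(a) r = 10 → value at rank 10 = 42.4.
(b) r = 10.2; between ranks 10 (42.4) and 11 (42.5): 42.42.
|42.4 − 42.42| = 0.02.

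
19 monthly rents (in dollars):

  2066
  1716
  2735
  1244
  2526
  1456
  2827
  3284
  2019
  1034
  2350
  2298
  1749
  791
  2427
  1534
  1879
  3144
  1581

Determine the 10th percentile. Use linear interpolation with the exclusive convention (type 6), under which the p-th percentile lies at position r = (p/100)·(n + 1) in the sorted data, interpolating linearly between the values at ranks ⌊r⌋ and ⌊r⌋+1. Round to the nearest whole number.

1034

Sorted: 791, 1034, 1244, 1456, 1534, 1581, 1716, 1749, 1879, 2019, 2066, 2298, 2350, 2427, 2526, 2735, 2827, 3144, 3284.
n = 19.
r = (10/100)·(19 + 1) = 2.
r is an integer, so P10 is the value at rank 2: 1034.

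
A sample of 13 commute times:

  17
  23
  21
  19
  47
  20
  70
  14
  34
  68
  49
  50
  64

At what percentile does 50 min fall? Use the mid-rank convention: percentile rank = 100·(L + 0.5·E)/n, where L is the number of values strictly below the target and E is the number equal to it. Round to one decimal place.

73.1

Sorted: 14, 17, 19, 20, 21, 23, 34, 47, 49, 50, 64, 68, 70.
Count below 50: L = 9; count equal: E = 1; n = 13.
Percentile rank = 100·(9 + 0.5·1)/13 = 100·9.5/13 = 73.08.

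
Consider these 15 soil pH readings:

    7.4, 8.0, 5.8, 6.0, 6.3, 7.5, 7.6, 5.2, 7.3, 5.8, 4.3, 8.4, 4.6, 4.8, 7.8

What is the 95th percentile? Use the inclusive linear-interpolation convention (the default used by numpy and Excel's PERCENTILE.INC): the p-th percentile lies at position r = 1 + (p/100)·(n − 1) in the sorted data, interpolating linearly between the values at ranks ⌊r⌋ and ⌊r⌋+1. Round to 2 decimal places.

8.12

Sorted: 4.3, 4.6, 4.8, 5.2, 5.8, 5.8, 6.0, 6.3, 7.3, 7.4, 7.5, 7.6, 7.8, 8.0, 8.4.
n = 15.
r = 1 + (95/100)·(15 − 1) = 1 + 13.3 = 14.3.
Rank 14 is 8.0 and rank 15 is 8.4.
Interpolate: 8.0 + 0.3·(8.4 − 8.0) = 8.0 + 0.3·0.4 = 8.12.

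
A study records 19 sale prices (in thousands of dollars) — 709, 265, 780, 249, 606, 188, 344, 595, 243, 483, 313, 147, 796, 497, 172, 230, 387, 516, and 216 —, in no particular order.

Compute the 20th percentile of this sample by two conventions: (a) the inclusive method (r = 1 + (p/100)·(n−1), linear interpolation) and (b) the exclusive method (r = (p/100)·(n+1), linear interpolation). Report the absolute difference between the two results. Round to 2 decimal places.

Sorted: 147, 172, 188, 216, 230, 243, 249, 265, 313, 344, 387, 483, 497, 516, 595, 606, 709, 780, 796.
n = 19.
(a) r = 4.6; between ranks 4 (216) and 5 (230): 224.4.
(b) r = 4 → value at rank 4 = 216.
|224.4 − 216| = 8.4.

8.40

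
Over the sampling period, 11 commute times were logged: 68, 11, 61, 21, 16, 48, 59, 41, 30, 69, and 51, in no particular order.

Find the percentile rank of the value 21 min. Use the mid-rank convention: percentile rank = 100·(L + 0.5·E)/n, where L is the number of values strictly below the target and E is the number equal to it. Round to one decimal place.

Sorted: 11, 16, 21, 30, 41, 48, 51, 59, 61, 68, 69.
Count below 21: L = 2; count equal: E = 1; n = 11.
Percentile rank = 100·(2 + 0.5·1)/11 = 100·2.5/11 = 22.73.

22.7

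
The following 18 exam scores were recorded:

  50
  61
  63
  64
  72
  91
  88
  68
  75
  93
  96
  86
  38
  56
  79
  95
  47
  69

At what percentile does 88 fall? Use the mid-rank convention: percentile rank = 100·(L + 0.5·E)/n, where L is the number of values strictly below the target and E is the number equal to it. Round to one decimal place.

Sorted: 38, 47, 50, 56, 61, 63, 64, 68, 69, 72, 75, 79, 86, 88, 91, 93, 95, 96.
Count below 88: L = 13; count equal: E = 1; n = 18.
Percentile rank = 100·(13 + 0.5·1)/18 = 100·13.5/18 = 75.

75.0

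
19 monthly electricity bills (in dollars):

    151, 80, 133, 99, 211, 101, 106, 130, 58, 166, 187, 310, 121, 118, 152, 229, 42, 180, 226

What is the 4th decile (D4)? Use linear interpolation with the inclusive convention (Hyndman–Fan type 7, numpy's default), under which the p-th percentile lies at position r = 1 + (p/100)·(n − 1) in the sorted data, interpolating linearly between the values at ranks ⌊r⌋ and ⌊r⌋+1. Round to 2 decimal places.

122.80

Sorted: 42, 58, 80, 99, 101, 106, 118, 121, 130, 133, 151, 152, 166, 180, 187, 211, 226, 229, 310.
n = 19.
r = 1 + (40/100)·(19 − 1) = 1 + 7.2 = 8.2.
Rank 8 is 121 and rank 9 is 130.
Interpolate: 121 + 0.2·(130 − 121) = 121 + 0.2·9 = 122.8.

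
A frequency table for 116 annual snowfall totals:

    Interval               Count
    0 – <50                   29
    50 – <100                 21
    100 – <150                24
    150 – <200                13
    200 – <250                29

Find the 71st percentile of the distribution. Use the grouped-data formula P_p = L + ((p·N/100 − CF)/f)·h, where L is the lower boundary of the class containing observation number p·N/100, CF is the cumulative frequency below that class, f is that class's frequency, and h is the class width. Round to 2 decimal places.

N = 116; target position k = 71/100 · 116 = 82.36.
Cumulative frequencies: 29, 50, 74, 87, 116.
Observation 82.36 falls in the class 150 – <200.
L = 150, CF = 74, f = 13, h = 50.
P71 = 150 + ((82.36 − 74)/13)·50 = 150 + 32.1538 = 182.154.

182.15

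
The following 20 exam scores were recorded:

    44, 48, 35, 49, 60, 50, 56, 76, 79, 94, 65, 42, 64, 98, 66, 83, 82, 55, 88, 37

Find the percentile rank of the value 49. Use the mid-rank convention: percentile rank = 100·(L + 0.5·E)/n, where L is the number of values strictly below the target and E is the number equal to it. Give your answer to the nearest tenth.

Sorted: 35, 37, 42, 44, 48, 49, 50, 55, 56, 60, 64, 65, 66, 76, 79, 82, 83, 88, 94, 98.
Count below 49: L = 5; count equal: E = 1; n = 20.
Percentile rank = 100·(5 + 0.5·1)/20 = 100·5.5/20 = 27.5.

27.5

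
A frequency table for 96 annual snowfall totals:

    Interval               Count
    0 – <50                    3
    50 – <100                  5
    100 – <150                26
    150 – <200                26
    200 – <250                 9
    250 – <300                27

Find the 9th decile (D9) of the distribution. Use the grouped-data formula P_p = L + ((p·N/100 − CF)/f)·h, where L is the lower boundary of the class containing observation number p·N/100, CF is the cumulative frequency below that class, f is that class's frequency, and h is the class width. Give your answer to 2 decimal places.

N = 96; target position k = 90/100 · 96 = 86.4.
Cumulative frequencies: 3, 8, 34, 60, 69, 96.
Observation 86.4 falls in the class 250 – <300.
L = 250, CF = 69, f = 27, h = 50.
P90 = 250 + ((86.4 − 69)/27)·50 = 250 + 32.2222 = 282.222.

282.22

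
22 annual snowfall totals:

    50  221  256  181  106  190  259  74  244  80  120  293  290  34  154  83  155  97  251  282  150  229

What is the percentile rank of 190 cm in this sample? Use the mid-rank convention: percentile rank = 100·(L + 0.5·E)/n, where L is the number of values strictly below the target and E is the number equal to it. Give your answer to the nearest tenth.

56.8

Sorted: 34, 50, 74, 80, 83, 97, 106, 120, 150, 154, 155, 181, 190, 221, 229, 244, 251, 256, 259, 282, 290, 293.
Count below 190: L = 12; count equal: E = 1; n = 22.
Percentile rank = 100·(12 + 0.5·1)/22 = 100·12.5/22 = 56.82.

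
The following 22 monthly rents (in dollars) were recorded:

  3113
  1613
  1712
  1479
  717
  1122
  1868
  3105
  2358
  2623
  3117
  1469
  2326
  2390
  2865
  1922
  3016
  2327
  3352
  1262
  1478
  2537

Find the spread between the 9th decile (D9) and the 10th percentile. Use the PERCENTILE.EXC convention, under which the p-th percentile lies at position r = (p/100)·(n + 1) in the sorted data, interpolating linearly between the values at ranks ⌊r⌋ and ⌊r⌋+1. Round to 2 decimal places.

1951.80

Sorted: 717, 1122, 1262, 1469, 1478, 1479, 1613, 1712, 1868, 1922, 2326, 2327, 2358, 2390, 2537, 2623, 2865, 3016, 3105, 3113, 3117, 3352.
n = 22.
P10: r = 2.3; ranks 2–3 are 1122, 1262; interpolating gives 1164.
P90: r = 20.7; ranks 20–21 are 3113, 3117; interpolating gives 3115.8.
Difference: 3115.8 − 1164 = 1951.8.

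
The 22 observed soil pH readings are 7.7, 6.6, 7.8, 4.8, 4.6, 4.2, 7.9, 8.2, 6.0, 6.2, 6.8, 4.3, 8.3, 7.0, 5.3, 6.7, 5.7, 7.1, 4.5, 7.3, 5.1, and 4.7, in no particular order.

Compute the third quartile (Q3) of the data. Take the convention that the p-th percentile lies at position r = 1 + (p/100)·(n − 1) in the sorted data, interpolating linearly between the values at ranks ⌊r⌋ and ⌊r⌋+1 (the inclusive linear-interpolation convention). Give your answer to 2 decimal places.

Sorted: 4.2, 4.3, 4.5, 4.6, 4.7, 4.8, 5.1, 5.3, 5.7, 6.0, 6.2, 6.6, 6.7, 6.8, 7.0, 7.1, 7.3, 7.7, 7.8, 7.9, 8.2, 8.3.
n = 22.
r = 1 + (75/100)·(22 − 1) = 1 + 15.75 = 16.75.
Rank 16 is 7.1 and rank 17 is 7.3.
Interpolate: 7.1 + 0.75·(7.3 − 7.1) = 7.1 + 0.75·0.2 = 7.25.

7.25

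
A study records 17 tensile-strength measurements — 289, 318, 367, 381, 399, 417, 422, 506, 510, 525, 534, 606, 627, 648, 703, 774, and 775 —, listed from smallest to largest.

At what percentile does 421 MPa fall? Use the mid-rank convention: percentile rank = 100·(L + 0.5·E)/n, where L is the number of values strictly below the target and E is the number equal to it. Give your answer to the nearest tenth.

Count below 421: L = 6; count equal: E = 0; n = 17.
Percentile rank = 100·(6 + 0.5·0)/17 = 100·6/17 = 35.29.

35.3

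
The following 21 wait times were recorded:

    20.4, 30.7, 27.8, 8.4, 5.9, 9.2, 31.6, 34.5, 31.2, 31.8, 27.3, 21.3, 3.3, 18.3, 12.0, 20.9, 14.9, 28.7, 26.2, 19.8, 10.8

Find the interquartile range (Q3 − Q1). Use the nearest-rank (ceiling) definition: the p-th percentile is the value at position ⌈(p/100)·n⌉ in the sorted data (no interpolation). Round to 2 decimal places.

16.70

Sorted: 3.3, 5.9, 8.4, 9.2, 10.8, 12.0, 14.9, 18.3, 19.8, 20.4, 20.9, 21.3, 26.2, 27.3, 27.8, 28.7, 30.7, 31.2, 31.6, 31.8, 34.5.
n = 21.
P25: rank ⌈25/100·21⌉ = 6 → 12.
P75: rank ⌈75/100·21⌉ = 16 → 28.7.
Difference: 28.7 − 12 = 16.7.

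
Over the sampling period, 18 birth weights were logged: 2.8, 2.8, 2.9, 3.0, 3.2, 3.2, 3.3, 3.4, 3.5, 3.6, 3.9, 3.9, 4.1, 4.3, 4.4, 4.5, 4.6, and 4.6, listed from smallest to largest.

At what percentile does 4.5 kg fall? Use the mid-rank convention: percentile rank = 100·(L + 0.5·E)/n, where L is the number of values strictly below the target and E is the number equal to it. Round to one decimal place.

86.1

Count below 4.5: L = 15; count equal: E = 1; n = 18.
Percentile rank = 100·(15 + 0.5·1)/18 = 100·15.5/18 = 86.11.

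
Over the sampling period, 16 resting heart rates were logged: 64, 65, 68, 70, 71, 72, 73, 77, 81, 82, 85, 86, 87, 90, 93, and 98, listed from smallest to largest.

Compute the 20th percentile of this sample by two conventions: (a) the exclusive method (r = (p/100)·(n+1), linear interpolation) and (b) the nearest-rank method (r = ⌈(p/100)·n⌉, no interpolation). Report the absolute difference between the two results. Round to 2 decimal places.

n = 16.
(a) r = 3.4; between ranks 3 (68) and 4 (70): 68.8.
(b) the nearest-rank method: rank 4 → 70.
|68.8 − 70| = 1.2.

1.20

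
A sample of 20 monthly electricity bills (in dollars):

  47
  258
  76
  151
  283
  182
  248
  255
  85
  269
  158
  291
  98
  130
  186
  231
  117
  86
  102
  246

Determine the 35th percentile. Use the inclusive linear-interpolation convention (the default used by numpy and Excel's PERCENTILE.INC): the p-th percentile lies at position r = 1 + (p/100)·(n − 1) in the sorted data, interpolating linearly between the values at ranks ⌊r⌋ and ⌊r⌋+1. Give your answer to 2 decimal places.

Sorted: 47, 76, 85, 86, 98, 102, 117, 130, 151, 158, 182, 186, 231, 246, 248, 255, 258, 269, 283, 291.
n = 20.
r = 1 + (35/100)·(20 − 1) = 1 + 6.65 = 7.65.
Rank 7 is 117 and rank 8 is 130.
Interpolate: 117 + 0.65·(130 − 117) = 117 + 0.65·13 = 125.45.

125.45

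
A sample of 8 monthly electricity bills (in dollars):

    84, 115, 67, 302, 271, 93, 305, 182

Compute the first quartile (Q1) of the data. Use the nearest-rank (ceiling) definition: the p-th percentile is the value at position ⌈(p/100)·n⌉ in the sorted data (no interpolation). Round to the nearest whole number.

84

Sorted: 67, 84, 93, 115, 182, 271, 302, 305.
n = 8.
Position = ⌈25/100 · 8⌉ = ⌈2⌉ = 2.
The value at rank 2 is 84.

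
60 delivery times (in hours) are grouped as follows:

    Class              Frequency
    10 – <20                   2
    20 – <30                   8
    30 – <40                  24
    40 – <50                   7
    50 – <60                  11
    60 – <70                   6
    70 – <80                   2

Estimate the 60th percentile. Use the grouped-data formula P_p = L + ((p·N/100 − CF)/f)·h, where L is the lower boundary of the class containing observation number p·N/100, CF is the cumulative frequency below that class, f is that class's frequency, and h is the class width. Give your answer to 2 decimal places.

42.86

N = 60; target position k = 60/100 · 60 = 36.
Cumulative frequencies: 2, 10, 34, 41, 52, 58, 60.
Observation 36 falls in the class 40 – <50.
L = 40, CF = 34, f = 7, h = 10.
P60 = 40 + ((36 − 34)/7)·10 = 40 + 2.85714 = 42.8571.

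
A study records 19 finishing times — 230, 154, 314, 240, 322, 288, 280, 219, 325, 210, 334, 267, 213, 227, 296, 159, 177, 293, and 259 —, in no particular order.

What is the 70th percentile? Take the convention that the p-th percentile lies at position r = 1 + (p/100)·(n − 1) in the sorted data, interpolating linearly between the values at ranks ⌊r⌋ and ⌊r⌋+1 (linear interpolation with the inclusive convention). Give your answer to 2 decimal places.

Sorted: 154, 159, 177, 210, 213, 219, 227, 230, 240, 259, 267, 280, 288, 293, 296, 314, 322, 325, 334.
n = 19.
r = 1 + (70/100)·(19 − 1) = 1 + 12.6 = 13.6.
Rank 13 is 288 and rank 14 is 293.
Interpolate: 288 + 0.6·(293 − 288) = 288 + 0.6·5 = 291.

291.00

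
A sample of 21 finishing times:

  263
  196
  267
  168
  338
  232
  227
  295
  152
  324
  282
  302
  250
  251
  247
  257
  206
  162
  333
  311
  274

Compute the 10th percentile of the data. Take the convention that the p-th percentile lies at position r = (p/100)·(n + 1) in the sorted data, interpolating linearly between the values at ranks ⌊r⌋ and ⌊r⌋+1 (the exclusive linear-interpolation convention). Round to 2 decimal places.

Sorted: 152, 162, 168, 196, 206, 227, 232, 247, 250, 251, 257, 263, 267, 274, 282, 295, 302, 311, 324, 333, 338.
n = 21.
r = (10/100)·(21 + 1) = 2.2.
Rank 2 is 162 and rank 3 is 168.
Interpolate: 162 + 0.2·(168 − 162) = 162 + 0.2·6 = 163.2.

163.20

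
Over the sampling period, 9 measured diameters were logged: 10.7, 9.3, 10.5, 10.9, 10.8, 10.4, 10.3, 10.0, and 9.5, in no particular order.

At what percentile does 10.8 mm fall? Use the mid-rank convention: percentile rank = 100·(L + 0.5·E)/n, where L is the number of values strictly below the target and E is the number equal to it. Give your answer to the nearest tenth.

Sorted: 9.3, 9.5, 10.0, 10.3, 10.4, 10.5, 10.7, 10.8, 10.9.
Count below 10.8: L = 7; count equal: E = 1; n = 9.
Percentile rank = 100·(7 + 0.5·1)/9 = 100·7.5/9 = 83.33.

83.3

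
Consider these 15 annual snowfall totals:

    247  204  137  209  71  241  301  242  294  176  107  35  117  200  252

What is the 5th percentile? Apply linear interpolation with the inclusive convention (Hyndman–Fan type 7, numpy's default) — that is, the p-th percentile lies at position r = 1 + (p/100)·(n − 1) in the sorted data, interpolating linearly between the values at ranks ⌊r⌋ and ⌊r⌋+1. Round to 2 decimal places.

60.20

Sorted: 35, 71, 107, 117, 137, 176, 200, 204, 209, 241, 242, 247, 252, 294, 301.
n = 15.
r = 1 + (5/100)·(15 − 1) = 1 + 0.7 = 1.7.
Rank 1 is 35 and rank 2 is 71.
Interpolate: 35 + 0.7·(71 − 35) = 35 + 0.7·36 = 60.2.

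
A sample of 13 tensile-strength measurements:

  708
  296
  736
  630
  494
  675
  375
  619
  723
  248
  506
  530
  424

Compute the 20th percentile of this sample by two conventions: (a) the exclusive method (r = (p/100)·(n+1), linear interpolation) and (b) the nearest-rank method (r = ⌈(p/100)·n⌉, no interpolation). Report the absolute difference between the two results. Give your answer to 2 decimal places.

Sorted: 248, 296, 375, 424, 494, 506, 530, 619, 630, 675, 708, 723, 736.
n = 13.
(a) r = 2.8; between ranks 2 (296) and 3 (375): 359.2.
(b) the nearest-rank method: rank 3 → 375.
|359.2 − 375| = 15.8.

15.80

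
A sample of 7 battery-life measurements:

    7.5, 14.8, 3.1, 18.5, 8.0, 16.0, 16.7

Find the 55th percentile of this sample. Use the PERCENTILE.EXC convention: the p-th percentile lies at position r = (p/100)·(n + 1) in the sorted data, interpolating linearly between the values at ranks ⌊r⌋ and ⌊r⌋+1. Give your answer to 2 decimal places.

15.28

Sorted: 3.1, 7.5, 8.0, 14.8, 16.0, 16.7, 18.5.
n = 7.
r = (55/100)·(7 + 1) = 4.4.
Rank 4 is 14.8 and rank 5 is 16.0.
Interpolate: 14.8 + 0.4·(16.0 − 14.8) = 14.8 + 0.4·1.2 = 15.28.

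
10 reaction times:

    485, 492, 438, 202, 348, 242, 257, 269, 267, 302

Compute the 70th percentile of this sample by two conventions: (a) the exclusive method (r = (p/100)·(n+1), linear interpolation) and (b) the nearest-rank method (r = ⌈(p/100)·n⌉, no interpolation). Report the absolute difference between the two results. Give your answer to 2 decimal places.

63.00

Sorted: 202, 242, 257, 267, 269, 302, 348, 438, 485, 492.
n = 10.
(a) r = 7.7; between ranks 7 (348) and 8 (438): 411.
(b) the nearest-rank method: rank 7 → 348.
|411 − 348| = 63.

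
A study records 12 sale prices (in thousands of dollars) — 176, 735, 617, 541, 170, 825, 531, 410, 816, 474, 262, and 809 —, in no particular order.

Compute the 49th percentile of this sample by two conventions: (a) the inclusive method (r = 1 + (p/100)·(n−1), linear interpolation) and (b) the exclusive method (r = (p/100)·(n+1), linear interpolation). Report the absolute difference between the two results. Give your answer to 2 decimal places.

0.20

Sorted: 170, 176, 262, 410, 474, 531, 541, 617, 735, 809, 816, 825.
n = 12.
(a) r = 6.39; between ranks 6 (531) and 7 (541): 534.9.
(b) r = 6.37; between ranks 6 (531) and 7 (541): 534.7.
|534.9 − 534.7| = 0.2.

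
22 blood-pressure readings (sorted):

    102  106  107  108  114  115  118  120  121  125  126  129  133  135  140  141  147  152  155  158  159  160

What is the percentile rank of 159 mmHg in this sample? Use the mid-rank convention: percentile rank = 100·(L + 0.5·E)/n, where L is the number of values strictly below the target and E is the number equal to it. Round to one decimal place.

93.2

Count below 159: L = 20; count equal: E = 1; n = 22.
Percentile rank = 100·(20 + 0.5·1)/22 = 100·20.5/22 = 93.18.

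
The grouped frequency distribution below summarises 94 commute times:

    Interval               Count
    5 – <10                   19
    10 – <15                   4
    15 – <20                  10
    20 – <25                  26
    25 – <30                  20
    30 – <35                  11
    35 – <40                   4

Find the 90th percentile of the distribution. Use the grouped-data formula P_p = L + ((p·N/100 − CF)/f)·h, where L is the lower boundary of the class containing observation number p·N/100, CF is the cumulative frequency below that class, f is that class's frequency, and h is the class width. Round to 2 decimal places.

32.55

N = 94; target position k = 90/100 · 94 = 84.6.
Cumulative frequencies: 19, 23, 33, 59, 79, 90, 94.
Observation 84.6 falls in the class 30 – <35.
L = 30, CF = 79, f = 11, h = 5.
P90 = 30 + ((84.6 − 79)/11)·5 = 30 + 2.54545 = 32.5455.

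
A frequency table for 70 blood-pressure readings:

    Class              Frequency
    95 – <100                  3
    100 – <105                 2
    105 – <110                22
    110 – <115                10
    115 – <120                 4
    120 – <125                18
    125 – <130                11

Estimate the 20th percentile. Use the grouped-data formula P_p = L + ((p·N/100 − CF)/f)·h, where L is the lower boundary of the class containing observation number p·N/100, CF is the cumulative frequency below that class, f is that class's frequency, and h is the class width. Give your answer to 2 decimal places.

107.05

N = 70; target position k = 20/100 · 70 = 14.
Cumulative frequencies: 3, 5, 27, 37, 41, 59, 70.
Observation 14 falls in the class 105 – <110.
L = 105, CF = 5, f = 22, h = 5.
P20 = 105 + ((14 − 5)/22)·5 = 105 + 2.04545 = 107.045.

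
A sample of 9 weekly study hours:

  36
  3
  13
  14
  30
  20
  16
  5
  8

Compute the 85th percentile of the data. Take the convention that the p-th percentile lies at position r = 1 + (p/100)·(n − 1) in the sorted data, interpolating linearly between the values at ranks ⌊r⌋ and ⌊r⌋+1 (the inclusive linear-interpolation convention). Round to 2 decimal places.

Sorted: 3, 5, 8, 13, 14, 16, 20, 30, 36.
n = 9.
r = 1 + (85/100)·(9 − 1) = 1 + 6.8 = 7.8.
Rank 7 is 20 and rank 8 is 30.
Interpolate: 20 + 0.8·(30 − 20) = 20 + 0.8·10 = 28.

28.00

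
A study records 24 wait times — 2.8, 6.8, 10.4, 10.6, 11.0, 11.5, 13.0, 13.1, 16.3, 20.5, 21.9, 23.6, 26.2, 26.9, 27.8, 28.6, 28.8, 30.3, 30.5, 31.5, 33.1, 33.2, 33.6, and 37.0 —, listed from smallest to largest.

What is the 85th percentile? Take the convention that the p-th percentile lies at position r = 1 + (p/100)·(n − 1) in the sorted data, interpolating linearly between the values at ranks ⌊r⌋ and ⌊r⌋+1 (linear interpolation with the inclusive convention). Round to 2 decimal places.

n = 24.
r = 1 + (85/100)·(24 − 1) = 1 + 19.55 = 20.55.
Rank 20 is 31.5 and rank 21 is 33.1.
Interpolate: 31.5 + 0.55·(33.1 − 31.5) = 31.5 + 0.55·1.6 = 32.38.

32.38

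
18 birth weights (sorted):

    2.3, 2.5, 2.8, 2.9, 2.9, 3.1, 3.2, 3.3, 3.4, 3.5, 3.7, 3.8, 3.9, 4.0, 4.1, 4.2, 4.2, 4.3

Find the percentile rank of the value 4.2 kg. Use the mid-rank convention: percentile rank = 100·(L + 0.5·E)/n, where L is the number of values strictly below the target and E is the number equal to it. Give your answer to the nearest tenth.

Count below 4.2: L = 15; count equal: E = 2; n = 18.
Percentile rank = 100·(15 + 0.5·2)/18 = 100·16/18 = 88.89.

88.9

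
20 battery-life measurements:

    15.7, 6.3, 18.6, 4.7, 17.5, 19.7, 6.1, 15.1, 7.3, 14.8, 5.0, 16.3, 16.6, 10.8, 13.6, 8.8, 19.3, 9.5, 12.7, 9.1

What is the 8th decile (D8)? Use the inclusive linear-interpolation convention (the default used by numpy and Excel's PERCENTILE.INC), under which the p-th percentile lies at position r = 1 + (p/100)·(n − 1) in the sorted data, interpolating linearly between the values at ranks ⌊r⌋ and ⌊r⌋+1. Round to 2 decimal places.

Sorted: 4.7, 5.0, 6.1, 6.3, 7.3, 8.8, 9.1, 9.5, 10.8, 12.7, 13.6, 14.8, 15.1, 15.7, 16.3, 16.6, 17.5, 18.6, 19.3, 19.7.
n = 20.
r = 1 + (80/100)·(20 − 1) = 1 + 15.2 = 16.2.
Rank 16 is 16.6 and rank 17 is 17.5.
Interpolate: 16.6 + 0.2·(17.5 − 16.6) = 16.6 + 0.2·0.9 = 16.78.

16.78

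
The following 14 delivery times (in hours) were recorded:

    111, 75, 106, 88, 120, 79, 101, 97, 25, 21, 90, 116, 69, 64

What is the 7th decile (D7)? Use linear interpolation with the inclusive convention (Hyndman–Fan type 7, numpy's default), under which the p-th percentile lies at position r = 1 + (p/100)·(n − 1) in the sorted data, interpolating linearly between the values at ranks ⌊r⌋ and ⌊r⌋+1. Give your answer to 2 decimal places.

Sorted: 21, 25, 64, 69, 75, 79, 88, 90, 97, 101, 106, 111, 116, 120.
n = 14.
r = 1 + (70/100)·(14 − 1) = 1 + 9.1 = 10.1.
Rank 10 is 101 and rank 11 is 106.
Interpolate: 101 + 0.1·(106 − 101) = 101 + 0.1·5 = 101.5.

101.50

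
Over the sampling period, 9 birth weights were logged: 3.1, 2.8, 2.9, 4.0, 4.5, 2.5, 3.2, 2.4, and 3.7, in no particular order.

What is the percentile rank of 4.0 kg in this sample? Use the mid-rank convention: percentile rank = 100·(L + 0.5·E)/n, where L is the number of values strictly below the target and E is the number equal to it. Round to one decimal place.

83.3

Sorted: 2.4, 2.5, 2.8, 2.9, 3.1, 3.2, 3.7, 4.0, 4.5.
Count below 4.0: L = 7; count equal: E = 1; n = 9.
Percentile rank = 100·(7 + 0.5·1)/9 = 100·7.5/9 = 83.33.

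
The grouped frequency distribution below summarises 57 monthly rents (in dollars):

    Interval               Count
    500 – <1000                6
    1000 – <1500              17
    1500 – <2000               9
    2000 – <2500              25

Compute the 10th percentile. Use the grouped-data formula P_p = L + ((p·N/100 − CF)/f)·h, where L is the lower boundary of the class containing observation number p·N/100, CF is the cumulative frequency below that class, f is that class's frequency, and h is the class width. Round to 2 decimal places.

N = 57; target position k = 10/100 · 57 = 5.7.
Cumulative frequencies: 6, 23, 32, 57.
Observation 5.7 falls in the class 500 – <1000.
L = 500, CF = 0, f = 6, h = 500.
P10 = 500 + ((5.7 − 0)/6)·500 = 500 + 475 = 975.

975.00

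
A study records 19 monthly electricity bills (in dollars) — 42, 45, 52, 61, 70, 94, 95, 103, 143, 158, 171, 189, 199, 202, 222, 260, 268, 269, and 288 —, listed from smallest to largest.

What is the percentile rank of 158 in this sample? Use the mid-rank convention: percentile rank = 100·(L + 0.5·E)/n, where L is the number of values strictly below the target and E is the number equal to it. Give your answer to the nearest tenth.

Count below 158: L = 9; count equal: E = 1; n = 19.
Percentile rank = 100·(9 + 0.5·1)/19 = 100·9.5/19 = 50.

50.0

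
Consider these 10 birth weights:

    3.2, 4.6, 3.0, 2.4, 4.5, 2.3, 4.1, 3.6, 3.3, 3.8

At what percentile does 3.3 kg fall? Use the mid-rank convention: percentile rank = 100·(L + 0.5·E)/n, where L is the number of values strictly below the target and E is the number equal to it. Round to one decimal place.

Sorted: 2.3, 2.4, 3.0, 3.2, 3.3, 3.6, 3.8, 4.1, 4.5, 4.6.
Count below 3.3: L = 4; count equal: E = 1; n = 10.
Percentile rank = 100·(4 + 0.5·1)/10 = 100·4.5/10 = 45.

45.0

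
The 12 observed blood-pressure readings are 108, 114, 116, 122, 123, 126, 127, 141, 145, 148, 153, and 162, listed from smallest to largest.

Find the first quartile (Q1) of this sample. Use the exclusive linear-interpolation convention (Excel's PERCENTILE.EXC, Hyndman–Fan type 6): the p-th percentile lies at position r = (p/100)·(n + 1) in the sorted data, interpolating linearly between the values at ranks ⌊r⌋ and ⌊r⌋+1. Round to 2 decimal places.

117.50

n = 12.
r = (25/100)·(12 + 1) = 3.25.
Rank 3 is 116 and rank 4 is 122.
Interpolate: 116 + 0.25·(122 − 116) = 116 + 0.25·6 = 117.5.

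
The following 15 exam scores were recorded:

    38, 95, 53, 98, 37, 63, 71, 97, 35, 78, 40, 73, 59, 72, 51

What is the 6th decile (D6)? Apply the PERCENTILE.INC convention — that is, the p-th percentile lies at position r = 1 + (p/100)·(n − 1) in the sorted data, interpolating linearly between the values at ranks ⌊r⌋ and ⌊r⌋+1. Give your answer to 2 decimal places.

Sorted: 35, 37, 38, 40, 51, 53, 59, 63, 71, 72, 73, 78, 95, 97, 98.
n = 15.
r = 1 + (60/100)·(15 − 1) = 1 + 8.4 = 9.4.
Rank 9 is 71 and rank 10 is 72.
Interpolate: 71 + 0.4·(72 − 71) = 71 + 0.4·1 = 71.4.

71.40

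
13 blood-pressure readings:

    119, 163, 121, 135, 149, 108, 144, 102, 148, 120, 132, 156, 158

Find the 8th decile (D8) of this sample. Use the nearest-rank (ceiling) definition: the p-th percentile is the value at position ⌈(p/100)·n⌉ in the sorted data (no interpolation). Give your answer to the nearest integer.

Sorted: 102, 108, 119, 120, 121, 132, 135, 144, 148, 149, 156, 158, 163.
n = 13.
Position = ⌈80/100 · 13⌉ = ⌈10.4⌉ = 11.
The value at rank 11 is 156.

156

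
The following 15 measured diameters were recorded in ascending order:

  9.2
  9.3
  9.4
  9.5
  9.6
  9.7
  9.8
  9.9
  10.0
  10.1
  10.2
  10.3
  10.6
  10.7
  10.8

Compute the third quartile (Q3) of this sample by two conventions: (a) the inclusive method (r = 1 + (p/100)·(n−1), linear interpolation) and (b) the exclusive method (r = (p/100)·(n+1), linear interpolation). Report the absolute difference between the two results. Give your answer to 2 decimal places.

n = 15.
(a) r = 11.5; between ranks 11 (10.2) and 12 (10.3): 10.25.
(b) r = 12 → value at rank 12 = 10.3.
|10.25 − 10.3| = 0.05.

0.05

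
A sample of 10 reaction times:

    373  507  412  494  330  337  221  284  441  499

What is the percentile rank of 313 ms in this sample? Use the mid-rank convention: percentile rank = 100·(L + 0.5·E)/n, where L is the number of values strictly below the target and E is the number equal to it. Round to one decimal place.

20.0

Sorted: 221, 284, 330, 337, 373, 412, 441, 494, 499, 507.
Count below 313: L = 2; count equal: E = 0; n = 10.
Percentile rank = 100·(2 + 0.5·0)/10 = 100·2/10 = 20.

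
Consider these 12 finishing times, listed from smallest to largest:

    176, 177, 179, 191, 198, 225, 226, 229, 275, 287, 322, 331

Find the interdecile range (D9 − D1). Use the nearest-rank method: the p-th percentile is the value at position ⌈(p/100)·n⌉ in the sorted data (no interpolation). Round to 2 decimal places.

145.00

n = 12.
P10: rank ⌈10/100·12⌉ = 2 → 177.
P90: rank ⌈90/100·12⌉ = 11 → 322.
Difference: 322 − 177 = 145.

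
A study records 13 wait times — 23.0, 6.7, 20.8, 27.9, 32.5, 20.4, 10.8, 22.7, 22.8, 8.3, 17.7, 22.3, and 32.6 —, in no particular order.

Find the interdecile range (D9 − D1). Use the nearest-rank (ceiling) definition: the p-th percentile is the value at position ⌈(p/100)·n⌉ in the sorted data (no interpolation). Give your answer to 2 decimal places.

24.20

Sorted: 6.7, 8.3, 10.8, 17.7, 20.4, 20.8, 22.3, 22.7, 22.8, 23.0, 27.9, 32.5, 32.6.
n = 13.
P10: rank ⌈10/100·13⌉ = 2 → 8.3.
P90: rank ⌈90/100·13⌉ = 12 → 32.5.
Difference: 32.5 − 8.3 = 24.2.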